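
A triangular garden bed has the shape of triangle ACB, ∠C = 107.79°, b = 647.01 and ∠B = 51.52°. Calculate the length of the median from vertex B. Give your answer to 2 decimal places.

The third angle is ∠A = 180° − ∠C − ∠B = 20.69°.
Law of sines: a = b·sin A/sin B ≈ 292.01.
Law of sines: c = b·sin C/sin B ≈ 786.98.
Median from B: ½√(2·a² + 2·c² − b²) ≈ 497.65.

m_B ≈ 497.65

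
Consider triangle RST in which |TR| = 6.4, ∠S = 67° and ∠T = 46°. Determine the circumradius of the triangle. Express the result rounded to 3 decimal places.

The third angle is ∠R = 180° − ∠S − ∠T = 67.00°.
Law of sines: |ST| = |TR|·sin R/sin S ≈ 6.4.
Law of sines: |RS| = |TR|·sin T/sin S ≈ 5.0014.
Circumradius = |TR|/(2 sin S) ≈ 3.4764.

3.476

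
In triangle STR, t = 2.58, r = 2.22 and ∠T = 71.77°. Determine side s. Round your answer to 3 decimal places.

2.181

Law of sines: sin R = r·sin T/t ≈ 0.81728.
Since t ≥ r, only the acute value applies: ∠R ≈ 54.81°.
Then ∠S = 180° − ∠T − ∠R ≈ 53.42°.
Law of sines gives s = t·sin S/sin T ≈ 2.1812.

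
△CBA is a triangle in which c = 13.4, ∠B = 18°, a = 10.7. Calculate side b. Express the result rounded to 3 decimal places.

By the law of cosines, b² = a² + c² − 2·a·c·cos B = 21.325, so b ≈ 4.6179.

4.618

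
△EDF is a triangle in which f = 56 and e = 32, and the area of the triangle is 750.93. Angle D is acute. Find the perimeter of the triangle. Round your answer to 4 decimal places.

perimeter ≈ 134.9555

From area = ½·f·e·sin D, we get sin D = 2·area/(f·e) ≈ 0.83809.
Taking the acute solution, ∠D ≈ 0.9938 rad.
Law of cosines then gives d ≈ 46.956.
Perimeter = 32 + 46.956 + 56 = 134.96.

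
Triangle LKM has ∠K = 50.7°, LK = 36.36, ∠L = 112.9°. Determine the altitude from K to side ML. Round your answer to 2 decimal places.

33.49

The third angle is ∠M = 180° − ∠L − ∠K = 16.40°.
Law of sines: KM = LK·sin L/sin M ≈ 118.63.
Law of sines: ML = LK·sin K/sin M ≈ 99.655.
Area = ½·LK·KM·sin K ≈ 1668.9.
The altitude from K has length 2·area/ML ≈ 33.494.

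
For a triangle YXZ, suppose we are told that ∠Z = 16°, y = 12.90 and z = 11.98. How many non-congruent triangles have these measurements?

y·sin Z = 12.90·sin(16°) ≈ 3.556.
Since y sin Z < z < y (3.556 < 11.98 < 12.90), two triangles exist.

2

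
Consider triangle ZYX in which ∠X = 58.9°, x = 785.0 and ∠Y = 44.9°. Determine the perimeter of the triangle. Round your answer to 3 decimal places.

2322.429

The third angle is ∠Z = 180° − ∠Y − ∠X = 76.20°.
Law of sines: z = x·sin Z/sin X ≈ 890.31.
Law of sines: y = x·sin Y/sin X ≈ 647.12.
Semiperimeter s = (890.31+647.12+785)/2 = 1161.2.
Perimeter = 890.31 + 647.12 + 785 = 2322.4.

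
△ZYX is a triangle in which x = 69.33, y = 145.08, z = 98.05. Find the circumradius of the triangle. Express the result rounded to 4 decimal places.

83.0807

By the law of cosines, cos Z = (y² + x² − z²) / (2·y·x) ≈ 0.80734, so ∠Z ≈ 36.16°.
Circumradius = z/(2 sin Z) ≈ 83.081.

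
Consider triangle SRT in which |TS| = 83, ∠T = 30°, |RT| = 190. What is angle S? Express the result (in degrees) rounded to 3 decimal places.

∠S ≈ 130.642°

By the law of cosines, |SR|² = |RT|² + |TS|² − 2·|RT|·|TS|·cos T = 15675, so |SR| ≈ 125.2.
Law of cosines again: cos S = (|TS|² + |SR|² − |RT|²)/(2·|TS|·|SR|) ≈ -0.65133, so ∠S ≈ 130.64°.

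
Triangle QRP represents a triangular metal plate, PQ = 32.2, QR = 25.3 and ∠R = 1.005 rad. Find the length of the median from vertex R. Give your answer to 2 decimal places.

Law of sines: sin P = QR·sin R/PQ ≈ 0.66327.
Since PQ ≥ QR, only the acute value applies: ∠P ≈ 0.725 rad.
Then ∠Q = π − ∠R − ∠P ≈ 1.411 rad.
Law of sines gives RP = PQ·sin Q/sin R ≈ 37.661.
Median from R: ½√(2·QR² + 2·RP² − PQ²) ≈ 27.749.

m_R ≈ 27.75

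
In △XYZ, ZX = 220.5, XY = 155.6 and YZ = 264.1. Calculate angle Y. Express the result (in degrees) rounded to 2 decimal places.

56.52

By the law of cosines, cos Y = (XY² + YZ² − ZX²) / (2·XY·YZ) ≈ 0.55166, so ∠Y ≈ 56.52°.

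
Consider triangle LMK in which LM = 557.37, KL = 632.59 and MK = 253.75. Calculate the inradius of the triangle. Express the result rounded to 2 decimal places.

97.58

Semiperimeter s = (253.75 + 632.59 + 557.37)/2 = 721.86.
Heron's formula: area = √(721.86·468.11·89.265·164.49) ≈ 70437.
Inradius = area/s = 70437/721.86 ≈ 97.578.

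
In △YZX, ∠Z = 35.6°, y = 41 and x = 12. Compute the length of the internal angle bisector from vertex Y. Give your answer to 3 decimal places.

By the law of cosines, z² = x² + y² − 2·x·y·cos Z = 1024.9, so z ≈ 32.014.
Law of cosines again: cos Y = (z² + x² − y²)/(2·z·x) ≈ -0.66649, so ∠Y ≈ 131.80°.
The bisector from Y has length 2·z·x·cos(∠Y/2)/(z+x) ≈ 7.1285.

7.129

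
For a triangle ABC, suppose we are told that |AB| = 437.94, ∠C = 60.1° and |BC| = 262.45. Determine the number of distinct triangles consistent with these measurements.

|BC|·sin C = 262.45·sin(60.1°) ≈ 227.5.
Since |AB| ≥ |BC|, exactly one triangle exists.

1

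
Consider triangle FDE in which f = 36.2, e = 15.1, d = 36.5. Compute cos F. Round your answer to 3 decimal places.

0.227

By the law of cosines, cos F = (d² + e² − f²) / (2·d·e) ≈ 0.22664, so ∠F ≈ 76.90°.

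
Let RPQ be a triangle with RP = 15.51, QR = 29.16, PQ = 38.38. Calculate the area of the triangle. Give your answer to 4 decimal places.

Semiperimeter s = (38.38 + 29.16 + 15.51)/2 = 41.525.
Heron's formula: area = √(41.525·3.145·12.365·26.015) ≈ 204.96.

204.9624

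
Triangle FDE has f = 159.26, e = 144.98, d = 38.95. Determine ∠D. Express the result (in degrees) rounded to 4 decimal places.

By the law of cosines, cos D = (e² + f² − d²) / (2·e·f) ≈ 0.97156, so ∠D ≈ 13.70°.

13.6966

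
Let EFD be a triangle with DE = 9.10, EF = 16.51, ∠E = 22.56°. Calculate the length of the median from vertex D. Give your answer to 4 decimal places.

By the law of cosines, FD² = DE² + EF² − 2·DE·EF·cos E = 77.901, so FD ≈ 8.8262.
Median from D: ½√(2·FD² + 2·DE² − EF²) ≈ 3.4944.

m_D ≈ 3.4944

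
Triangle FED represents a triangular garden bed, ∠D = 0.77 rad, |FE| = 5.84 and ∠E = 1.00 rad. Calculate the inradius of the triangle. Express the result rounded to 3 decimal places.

The third angle is ∠F = π − ∠E − ∠D = 1.372 rad.
Law of sines: |ED| = |FE|·sin F/sin D ≈ 8.2233.
Law of sines: |DF| = |FE|·sin E/sin D ≈ 7.0592.
Area = ½·|FE|·|ED|·sin E ≈ 20.205.
Semiperimeter s = (8.2233+7.0592+5.84)/2 = 10.561.
Inradius = area/s = 20.205/10.561 ≈ 1.9132.

r ≈ 1.913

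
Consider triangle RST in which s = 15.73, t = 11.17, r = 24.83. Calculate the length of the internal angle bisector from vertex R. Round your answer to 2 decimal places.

By the law of cosines, cos R = (s² + t² − r²) / (2·s·t) ≈ -0.69528, so ∠R ≈ 134.05°.
The bisector from R has length 2·s·t·cos(∠R/2)/(s+t) ≈ 5.0991.

5.10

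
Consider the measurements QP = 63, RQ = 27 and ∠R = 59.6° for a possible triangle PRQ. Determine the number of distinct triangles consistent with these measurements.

1

RQ·sin R = 27·sin(59.6°) ≈ 23.29.
Since QP ≥ RQ, exactly one triangle exists.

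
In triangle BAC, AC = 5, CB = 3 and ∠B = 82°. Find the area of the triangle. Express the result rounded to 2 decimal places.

area ≈ 6.59

Law of sines: sin A = CB·sin B/AC ≈ 0.59416.
Since AC ≥ CB, only the acute value applies: ∠A ≈ 36.45°.
Then ∠C = 180° − ∠B − ∠A ≈ 61.55°.
Law of sines gives BA = AC·sin C/sin B ≈ 4.4393.
Area = ½·AC·CB·sin C ≈ 6.5941.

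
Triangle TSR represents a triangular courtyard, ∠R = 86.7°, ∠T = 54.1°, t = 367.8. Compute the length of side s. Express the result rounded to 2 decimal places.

286.97

The third angle is ∠S = 180° − ∠R − ∠T = 39.20°.
Law of sines: s = t·sin S/sin T ≈ 286.97.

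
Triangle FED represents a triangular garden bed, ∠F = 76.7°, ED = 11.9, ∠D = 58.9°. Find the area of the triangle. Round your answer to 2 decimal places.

The third angle is ∠E = 180° − ∠D − ∠F = 44.40°.
Law of sines: DF = ED·sin E/sin F ≈ 8.5555.
Law of sines: FE = ED·sin D/sin F ≈ 10.47.
Area = ½·ED·DF·sin D ≈ 43.588.

43.59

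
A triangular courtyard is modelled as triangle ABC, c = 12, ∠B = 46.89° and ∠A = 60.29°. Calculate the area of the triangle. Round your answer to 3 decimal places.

47.786

The third angle is ∠C = 180° − ∠A − ∠B = 72.82°.
Law of sines: a = c·sin A/sin C ≈ 10.909.
Law of sines: b = c·sin B/sin C ≈ 9.1697.
Area = ½·c·a·sin B ≈ 47.786.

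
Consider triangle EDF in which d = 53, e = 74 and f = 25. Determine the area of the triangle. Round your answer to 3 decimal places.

Semiperimeter s = (74 + 53 + 25)/2 = 76.
Heron's formula: area = √(76·2·23·51) ≈ 422.25.

422.251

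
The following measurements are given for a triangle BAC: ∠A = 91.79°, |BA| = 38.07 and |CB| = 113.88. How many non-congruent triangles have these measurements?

1

|BA|·sin A = 38.07·sin(91.79°) ≈ 38.05.
Since ∠A is not acute, a triangle exists only if |CB| > |BA|; here |CB| > |BA|, so there is exactly one triangle.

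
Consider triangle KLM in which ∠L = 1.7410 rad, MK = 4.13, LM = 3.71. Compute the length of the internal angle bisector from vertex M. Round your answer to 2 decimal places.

t_M ≈ 3.86

Law of sines: sin K = LM·sin L/MK ≈ 0.88532.
Since MK ≥ LM, only the acute value applies: ∠K ≈ 1.0872 rad.
Then ∠M = π − ∠L − ∠K ≈ 0.3134 rad.
Law of sines gives KL = MK·sin M/sin L ≈ 1.2919.
The bisector from M has length 2·LM·MK·cos(∠M/2)/(LM+MK) ≈ 3.8609.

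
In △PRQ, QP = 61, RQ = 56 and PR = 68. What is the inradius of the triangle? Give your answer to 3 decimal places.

r ≈ 17.451

Semiperimeter s = (56 + 61 + 68)/2 = 92.5.
Heron's formula: area = √(92.5·36.5·31.5·24.5) ≈ 1614.2.
Inradius = area/s = 1614.2/92.5 ≈ 17.451.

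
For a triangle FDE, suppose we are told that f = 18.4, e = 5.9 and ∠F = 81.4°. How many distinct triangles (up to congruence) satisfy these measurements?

e·sin F = 5.9·sin(81.4°) ≈ 5.834.
Since f ≥ e, exactly one triangle exists.

1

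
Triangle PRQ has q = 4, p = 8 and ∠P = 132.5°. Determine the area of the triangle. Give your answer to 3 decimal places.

Law of sines: sin Q = q·sin P/p ≈ 0.36864.
Since p ≥ q, only the acute value applies: ∠Q ≈ 21.63°.
Then ∠R = 180° − ∠P − ∠Q ≈ 25.87°.
Law of sines gives r = p·sin R/sin P ≈ 4.7342.
Area = ½·p·q·sin R ≈ 6.9809.

6.981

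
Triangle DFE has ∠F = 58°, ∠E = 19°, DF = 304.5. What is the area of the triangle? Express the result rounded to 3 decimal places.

The third angle is ∠D = 180° − ∠F − ∠E = 103.00°.
Law of sines: FE = DF·sin D/sin E ≈ 911.32.
Law of sines: ED = DF·sin F/sin E ≈ 793.17.
Area = ½·DF·FE·sin F ≈ 1.1766e+05.

area ≈ 117664.945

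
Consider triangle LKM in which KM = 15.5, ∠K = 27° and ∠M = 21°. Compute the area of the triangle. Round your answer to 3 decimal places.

26.299

The third angle is ∠L = 180° − ∠K − ∠M = 132.00°.
Law of sines: ML = KM·sin K/sin L ≈ 9.469.
Law of sines: LK = KM·sin M/sin L ≈ 7.4746.
Area = ½·KM·ML·sin M ≈ 26.299.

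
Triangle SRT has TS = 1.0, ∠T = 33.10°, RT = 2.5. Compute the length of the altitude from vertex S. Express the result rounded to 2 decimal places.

By the law of cosines, SR² = RT² + TS² − 2·RT·TS·cos T = 3.0614, so SR ≈ 1.7497.
Area = ½·RT·TS·sin T ≈ 0.68263.
The altitude from S has length 2·area/RT ≈ 0.5461.

0.55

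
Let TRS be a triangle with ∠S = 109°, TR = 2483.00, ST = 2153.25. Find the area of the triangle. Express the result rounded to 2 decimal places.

Law of sines: sin R = ST·sin S/TR ≈ 0.81995.
Since TR ≥ ST, only the acute value applies: ∠R ≈ 55.08°.
Then ∠T = 180° − ∠S − ∠R ≈ 15.92°.
Law of sines gives RS = TR·sin T/sin S ≈ 720.32.
Area = ½·TR·ST·sin T ≈ 7.3327e+05.

733267.40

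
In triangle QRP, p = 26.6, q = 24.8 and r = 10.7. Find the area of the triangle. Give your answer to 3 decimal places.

Semiperimeter s = (24.8 + 10.7 + 26.6)/2 = 31.05.
Heron's formula: area = √(31.05·6.25·20.35·4.45) ≈ 132.57.

area ≈ 132.566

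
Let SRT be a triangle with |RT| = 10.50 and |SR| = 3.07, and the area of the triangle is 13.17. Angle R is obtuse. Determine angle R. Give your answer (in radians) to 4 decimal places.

From area = ½·|SR|·|RT|·sin R, we get sin R = 2·area/(|SR|·|RT|) ≈ 0.81712.
Taking the obtuse solution, ∠R ≈ 2.185 rad.

∠R ≈ 2.1852 rad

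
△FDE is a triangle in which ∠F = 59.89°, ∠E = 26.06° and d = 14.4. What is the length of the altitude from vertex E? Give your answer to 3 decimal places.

h_E ≈ 12.457

The third angle is ∠D = 180° − ∠E − ∠F = 94.05°.
Law of sines: f = d·sin F/sin D ≈ 12.488.
Law of sines: e = d·sin E/sin D ≈ 6.3419.
Area = ½·d·f·sin E ≈ 39.5.
The altitude from E has length 2·area/e ≈ 12.457.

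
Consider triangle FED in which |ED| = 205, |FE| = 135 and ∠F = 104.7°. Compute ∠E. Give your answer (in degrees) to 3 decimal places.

Law of sines: sin D = |FE|·sin F/|ED| ≈ 0.63698.
Since |ED| ≥ |FE|, only the acute value applies: ∠D ≈ 39.57°.
Then ∠E = 180° − ∠F − ∠D ≈ 35.73°.

35.733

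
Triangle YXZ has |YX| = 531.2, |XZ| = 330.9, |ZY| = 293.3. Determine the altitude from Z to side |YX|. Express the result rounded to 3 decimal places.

Semiperimeter s = (330.9 + 293.3 + 531.2)/2 = 577.7.
Heron's formula: area = √(577.7·246.8·284.4·46.5) ≈ 43423.
The altitude from Z has length 2·area/|YX| ≈ 163.49.

h_Z ≈ 163.488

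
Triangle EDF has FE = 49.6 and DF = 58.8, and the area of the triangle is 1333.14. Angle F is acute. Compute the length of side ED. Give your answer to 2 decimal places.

From area = ½·DF·FE·sin F, we get sin F = 2·area/(DF·FE) ≈ 0.91421.
Taking the acute solution, ∠F ≈ 66.09°.
Law of cosines then gives ED ≈ 59.614.

59.61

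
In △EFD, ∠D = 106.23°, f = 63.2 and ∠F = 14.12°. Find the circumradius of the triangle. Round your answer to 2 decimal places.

The third angle is ∠E = 180° − ∠F − ∠D = 59.65°.
Law of sines: e = f·sin E/sin F ≈ 223.56.
Law of sines: d = f·sin D/sin F ≈ 248.74.
Circumradius = f/(2 sin F) ≈ 129.53.

R ≈ 129.53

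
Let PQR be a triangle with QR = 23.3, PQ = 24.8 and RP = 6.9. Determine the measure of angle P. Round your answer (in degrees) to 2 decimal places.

∠P ≈ 69.52°

By the law of cosines, cos P = (RP² + PQ² − QR²) / (2·RP·PQ) ≈ 0.34993, so ∠P ≈ 69.52°.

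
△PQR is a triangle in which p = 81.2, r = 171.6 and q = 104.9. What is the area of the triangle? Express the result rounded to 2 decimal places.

Semiperimeter s = (81.2 + 104.9 + 171.6)/2 = 178.85.
Heron's formula: area = √(178.85·97.65·73.95·7.25) ≈ 3060.

area ≈ 3059.98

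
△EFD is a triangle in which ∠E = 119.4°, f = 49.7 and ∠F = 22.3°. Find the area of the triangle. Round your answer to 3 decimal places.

area ≈ 1757.449

The third angle is ∠D = 180° − ∠E − ∠F = 38.30°.
Law of sines: e = f·sin E/sin F ≈ 114.11.
Law of sines: d = f·sin D/sin F ≈ 81.177.
Area = ½·f·e·sin D ≈ 1757.4.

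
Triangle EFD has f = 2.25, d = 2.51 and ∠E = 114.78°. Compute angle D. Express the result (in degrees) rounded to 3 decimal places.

By the law of cosines, e² = f² + d² − 2·f·d·cos E = 16.097, so e ≈ 4.0121.
Law of cosines again: cos D = (e² + f² − d²)/(2·e·f) ≈ 0.82302, so ∠D ≈ 34.61°.

34.611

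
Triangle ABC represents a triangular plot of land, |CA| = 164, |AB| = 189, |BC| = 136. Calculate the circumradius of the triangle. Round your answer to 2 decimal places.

R ≈ 96.80

By the law of cosines, cos A = (|CA|² + |AB|² − |BC|²) / (2·|CA|·|AB|) ≈ 0.71172, so ∠A ≈ 44.62°.
Circumradius = |BC|/(2 sin A) ≈ 96.802.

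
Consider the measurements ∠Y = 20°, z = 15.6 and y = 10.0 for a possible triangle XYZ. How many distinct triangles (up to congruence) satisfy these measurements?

z·sin Y = 15.6·sin(20°) ≈ 5.336.
Since z sin Y < y < z (5.336 < 10.0 < 15.6), two triangles exist.

2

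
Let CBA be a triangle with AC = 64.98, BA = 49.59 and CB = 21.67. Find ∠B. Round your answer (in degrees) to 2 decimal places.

127.01

By the law of cosines, cos B = (CB² + BA² − AC²) / (2·CB·BA) ≈ -0.60191, so ∠B ≈ 127.01°.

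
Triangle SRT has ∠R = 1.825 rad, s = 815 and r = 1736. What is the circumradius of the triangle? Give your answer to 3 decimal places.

896.820

Law of sines: sin S = s·sin R/r ≈ 0.45438.
Since r ≥ s, only the acute value applies: ∠S ≈ 0.472 rad.
Then ∠T = π − ∠R − ∠S ≈ 0.845 rad.
Law of sines gives t = r·sin T/sin R ≈ 1341.5.
Circumradius = r/(2 sin R) ≈ 896.82.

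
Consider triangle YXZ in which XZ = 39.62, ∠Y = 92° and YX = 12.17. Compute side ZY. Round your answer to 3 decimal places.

Law of sines: sin Z = YX·sin Y/XZ ≈ 0.30698.
Since XZ ≥ YX, only the acute value applies: ∠Z ≈ 17.88°.
Then ∠X = 180° − ∠Y − ∠Z ≈ 70.12°.
Law of sines gives ZY = XZ·sin X/sin Y ≈ 37.282.

37.282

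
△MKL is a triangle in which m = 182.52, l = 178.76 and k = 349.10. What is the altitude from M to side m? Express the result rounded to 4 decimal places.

88.9515

Semiperimeter s = (182.52 + 349.1 + 178.76)/2 = 355.19.
Heron's formula: area = √(355.19·172.67·6.09·176.43) ≈ 8117.7.
The altitude from M has length 2·area/m ≈ 88.951.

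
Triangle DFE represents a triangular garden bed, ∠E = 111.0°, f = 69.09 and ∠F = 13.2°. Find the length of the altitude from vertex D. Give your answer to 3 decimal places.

64.501

The third angle is ∠D = 180° − ∠F − ∠E = 55.80°.
Law of sines: d = f·sin D/sin F ≈ 250.24.
Law of sines: e = f·sin E/sin F ≈ 282.46.
Area = ½·f·d·sin E ≈ 8070.4.
The altitude from D has length 2·area/d ≈ 64.501.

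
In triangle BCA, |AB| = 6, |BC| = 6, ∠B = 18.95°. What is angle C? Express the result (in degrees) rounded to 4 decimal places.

∠C ≈ 80.5250°

By the law of cosines, |CA|² = |AB|² + |BC|² − 2·|AB|·|BC|·cos B = 3.9022, so |CA| ≈ 1.9754.
Law of cosines again: cos C = (|BC|² + |CA|² − |AB|²)/(2·|BC|·|CA|) ≈ 0.16462, so ∠C ≈ 80.53°.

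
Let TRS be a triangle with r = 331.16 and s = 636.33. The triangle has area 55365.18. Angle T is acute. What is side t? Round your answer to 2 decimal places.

From area = ½·r·s·sin T, we get sin T = 2·area/(r·s) ≈ 0.52547.
Taking the acute solution, ∠T ≈ 31.70°.
Law of cosines then gives t ≈ 394.97.

394.97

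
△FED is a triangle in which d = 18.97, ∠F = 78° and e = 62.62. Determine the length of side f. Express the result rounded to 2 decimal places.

By the law of cosines, f² = e² + d² − 2·e·d·cos F = 3787.2, so f ≈ 61.54.

61.54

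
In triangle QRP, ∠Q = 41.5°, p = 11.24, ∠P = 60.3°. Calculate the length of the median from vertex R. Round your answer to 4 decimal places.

7.7342

The third angle is ∠R = 180° − ∠P − ∠Q = 78.20°.
Law of sines: q = p·sin Q/sin P ≈ 8.5742.
Law of sines: r = p·sin R/sin P ≈ 12.666.
Median from R: ½√(2·p² + 2·q² − r²) ≈ 7.7342.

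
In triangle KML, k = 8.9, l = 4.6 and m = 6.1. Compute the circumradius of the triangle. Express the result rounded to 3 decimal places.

By the law of cosines, cos K = (m² + l² − k²) / (2·m·l) ≈ -0.37135, so ∠K ≈ 111.80°.
Circumradius = k/(2 sin K) ≈ 4.7927.

R ≈ 4.793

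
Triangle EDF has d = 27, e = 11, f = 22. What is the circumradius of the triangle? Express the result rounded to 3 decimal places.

R ≈ 13.966

By the law of cosines, cos E = (d² + f² − e²) / (2·d·f) ≈ 0.91919, so ∠E ≈ 23.19°.
Circumradius = e/(2 sin E) ≈ 13.966.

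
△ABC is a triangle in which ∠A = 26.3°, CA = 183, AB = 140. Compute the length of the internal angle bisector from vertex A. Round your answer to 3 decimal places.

154.478

By the law of cosines, BC² = CA² + AB² − 2·CA·AB·cos A = 7153, so BC ≈ 84.576.
The bisector from A has length 2·CA·AB·cos(∠A/2)/(CA+AB) ≈ 154.48.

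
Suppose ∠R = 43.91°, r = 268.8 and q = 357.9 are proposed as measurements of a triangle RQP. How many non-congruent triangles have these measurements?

2

q·sin R = 357.9·sin(43.91°) ≈ 248.2.
Since q sin R < r < q (248.2 < 268.8 < 357.9), two triangles exist.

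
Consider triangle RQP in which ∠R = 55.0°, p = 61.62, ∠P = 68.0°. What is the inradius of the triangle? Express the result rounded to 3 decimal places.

The third angle is ∠Q = 180° − ∠P − ∠R = 57.00°.
Law of sines: r = p·sin R/sin P ≈ 54.44.
Law of sines: q = p·sin Q/sin P ≈ 55.737.
Area = ½·p·r·sin Q ≈ 1406.7.
Semiperimeter s = (54.44+55.737+61.62)/2 = 85.899.
Inradius = area/s = 1406.7/85.899 ≈ 16.376.

16.376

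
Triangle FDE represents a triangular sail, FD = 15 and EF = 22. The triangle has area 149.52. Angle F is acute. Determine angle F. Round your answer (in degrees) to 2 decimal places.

∠F ≈ 64.98°

From area = ½·EF·FD·sin F, we get sin F = 2·area/(EF·FD) ≈ 0.90618.
Taking the acute solution, ∠F ≈ 64.98°.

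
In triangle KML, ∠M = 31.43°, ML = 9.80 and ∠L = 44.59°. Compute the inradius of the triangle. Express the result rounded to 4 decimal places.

The third angle is ∠K = 180° − ∠M − ∠L = 103.98°.
Law of sines: LK = ML·sin M/sin K ≈ 5.2663.
Law of sines: KM = ML·sin L/sin K ≈ 7.0899.
Area = ½·ML·LK·sin L ≈ 18.116.
Semiperimeter s = (9.8+5.2663+7.0899)/2 = 11.078.
Inradius = area/s = 18.116/11.078 ≈ 1.6353.

1.6353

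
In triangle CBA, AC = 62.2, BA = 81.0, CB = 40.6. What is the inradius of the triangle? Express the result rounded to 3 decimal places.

r ≈ 13.443

Semiperimeter s = (81 + 62.2 + 40.6)/2 = 91.9.
Heron's formula: area = √(91.9·10.9·29.7·51.3) ≈ 1235.4.
Inradius = area/s = 1235.4/91.9 ≈ 13.443.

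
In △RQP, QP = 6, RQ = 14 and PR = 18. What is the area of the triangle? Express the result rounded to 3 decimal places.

area ≈ 35.143

Semiperimeter s = (6 + 18 + 14)/2 = 19.
Heron's formula: area = √(19·13·1·5) ≈ 35.143.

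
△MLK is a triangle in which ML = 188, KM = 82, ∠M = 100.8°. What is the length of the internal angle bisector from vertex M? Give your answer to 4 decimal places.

72.7891

By the law of cosines, LK² = KM² + ML² − 2·KM·ML·cos M = 47845, so LK ≈ 218.74.
The bisector from M has length 2·KM·ML·cos(∠M/2)/(KM+ML) ≈ 72.789.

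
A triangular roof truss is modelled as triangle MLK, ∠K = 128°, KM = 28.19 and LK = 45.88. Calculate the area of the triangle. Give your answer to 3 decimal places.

Area = ½·LK·KM·sin K ≈ 509.59.

area ≈ 509.590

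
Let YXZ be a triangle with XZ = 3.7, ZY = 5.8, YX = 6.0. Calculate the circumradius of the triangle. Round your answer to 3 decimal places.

3.110

By the law of cosines, cos Y = (ZY² + YX² − XZ²) / (2·ZY·YX) ≈ 0.80388, so ∠Y ≈ 36.50°.
Circumradius = XZ/(2 sin Y) ≈ 3.1103.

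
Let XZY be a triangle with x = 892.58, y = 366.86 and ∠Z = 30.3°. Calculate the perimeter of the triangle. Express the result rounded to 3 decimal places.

perimeter ≈ 1864.291

By the law of cosines, z² = y² + x² − 2·y·x·cos Z = 3.6584e+05, so z ≈ 604.85.
Semiperimeter s = (892.58+604.85+366.86)/2 = 932.15.
Perimeter = 892.58 + 604.85 + 366.86 = 1864.3.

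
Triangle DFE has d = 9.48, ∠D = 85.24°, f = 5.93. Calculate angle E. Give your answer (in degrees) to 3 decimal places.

∠E ≈ 56.197°

Law of sines: sin F = f·sin D/d ≈ 0.62337.
Since d ≥ f, only the acute value applies: ∠F ≈ 38.56°.
Then ∠E = 180° − ∠D − ∠F ≈ 56.20°.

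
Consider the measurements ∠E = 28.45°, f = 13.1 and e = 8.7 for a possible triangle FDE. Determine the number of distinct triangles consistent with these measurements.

f·sin E = 13.1·sin(28.45°) ≈ 6.241.
Since f sin E < e < f (6.241 < 8.7 < 13.1), two triangles exist.

2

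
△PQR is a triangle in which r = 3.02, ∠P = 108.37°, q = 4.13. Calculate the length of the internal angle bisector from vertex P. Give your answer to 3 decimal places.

2.042

By the law of cosines, p² = q² + r² − 2·q·r·cos P = 34.039, so p ≈ 5.8343.
The bisector from P has length 2·q·r·cos(∠P/2)/(q+r) ≈ 2.0416.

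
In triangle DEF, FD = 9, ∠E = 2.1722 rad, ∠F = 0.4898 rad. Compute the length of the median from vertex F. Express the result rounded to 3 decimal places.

The third angle is ∠D = π − ∠E − ∠F = 0.4796 rad.
Law of sines: EF = FD·sin D/sin E ≈ 5.0364.
Law of sines: DE = FD·sin F/sin E ≈ 5.135.
Median from F: ½√(2·EF² + 2·FD² − DE²) ≈ 6.8257.

6.826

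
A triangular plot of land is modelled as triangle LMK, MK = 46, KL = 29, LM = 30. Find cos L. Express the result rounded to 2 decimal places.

cos L ≈ -0.22

By the law of cosines, cos L = (KL² + LM² − MK²) / (2·KL·LM) ≈ -0.21552, so ∠L ≈ 102.45°.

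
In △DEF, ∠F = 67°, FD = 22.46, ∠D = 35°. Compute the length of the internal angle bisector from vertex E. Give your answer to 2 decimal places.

12.61

The third angle is ∠E = 180° − ∠F − ∠D = 78.00°.
Law of sines: EF = FD·sin D/sin E ≈ 13.17.
Law of sines: DE = FD·sin F/sin E ≈ 21.136.
The bisector from E has length 2·DE·EF·cos(∠E/2)/(DE+EF) ≈ 12.612.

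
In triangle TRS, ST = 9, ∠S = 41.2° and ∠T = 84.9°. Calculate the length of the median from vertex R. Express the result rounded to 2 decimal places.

m_R ≈ 8.26

The third angle is ∠R = 180° − ∠S − ∠T = 53.90°.
Law of sines: RS = ST·sin T/sin R ≈ 11.095.
Law of sines: TR = ST·sin S/sin R ≈ 7.337.
Median from R: ½√(2·TR² + 2·RS² − ST²) ≈ 8.259.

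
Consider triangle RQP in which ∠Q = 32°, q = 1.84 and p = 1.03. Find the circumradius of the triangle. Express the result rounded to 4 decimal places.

Law of sines: sin P = p·sin Q/q ≈ 0.29664.
Since q ≥ p, only the acute value applies: ∠P ≈ 17.26°.
Then ∠R = 180° − ∠Q − ∠P ≈ 130.74°.
Law of sines gives r = q·sin R/sin Q ≈ 2.6307.
Circumradius = q/(2 sin Q) ≈ 1.7361.

1.7361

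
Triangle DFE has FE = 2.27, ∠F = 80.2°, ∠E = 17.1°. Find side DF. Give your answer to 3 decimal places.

0.673

The third angle is ∠D = 180° − ∠F − ∠E = 82.70°.
Law of sines: DF = FE·sin E/sin D ≈ 0.67293.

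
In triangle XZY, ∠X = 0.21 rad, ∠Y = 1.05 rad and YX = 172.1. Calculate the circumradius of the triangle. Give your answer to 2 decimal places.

90.38

The third angle is ∠Z = π − ∠Y − ∠X = 1.882 rad.
Law of sines: ZY = YX·sin X/sin Z ≈ 37.681.
Law of sines: XZ = YX·sin Y/sin Z ≈ 156.8.
Circumradius = YX/(2 sin Z) ≈ 90.38.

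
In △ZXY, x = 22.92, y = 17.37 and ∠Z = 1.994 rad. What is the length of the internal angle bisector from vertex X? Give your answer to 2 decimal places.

t_X ≈ 21.74

By the law of cosines, z² = x² + y² − 2·x·y·cos Z = 1154, so z ≈ 33.971.
Law of cosines again: cos X = (y² + z² − x²)/(2·y·z) ≈ 0.78840, so ∠X ≈ 0.663 rad.
The bisector from X has length 2·y·z·cos(∠X/2)/(y+z) ≈ 21.737.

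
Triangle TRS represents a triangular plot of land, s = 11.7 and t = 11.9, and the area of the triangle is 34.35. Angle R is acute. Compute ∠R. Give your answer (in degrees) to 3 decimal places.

29.566

From area = ½·s·t·sin R, we get sin R = 2·area/(s·t) ≈ 0.49343.
Taking the acute solution, ∠R ≈ 29.57°.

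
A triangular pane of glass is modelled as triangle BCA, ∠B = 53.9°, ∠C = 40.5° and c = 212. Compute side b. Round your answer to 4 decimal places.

263.7530

The third angle is ∠A = 180° − ∠B − ∠C = 85.60°.
Law of sines: b = c·sin B/sin C ≈ 263.75.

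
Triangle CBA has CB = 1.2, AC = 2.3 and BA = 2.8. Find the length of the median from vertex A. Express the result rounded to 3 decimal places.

Median from A: ½√(2·BA² + 2·AC² − CB²) ≈ 2.491.

2.491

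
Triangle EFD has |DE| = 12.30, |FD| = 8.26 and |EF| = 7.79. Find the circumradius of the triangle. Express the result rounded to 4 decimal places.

By the law of cosines, cos E = (|DE|² + |EF|² − |FD|²) / (2·|DE|·|EF|) ≈ 0.75011, so ∠E ≈ 41.40°.
Circumradius = |FD|/(2 sin E) ≈ 6.2451.

R ≈ 6.2451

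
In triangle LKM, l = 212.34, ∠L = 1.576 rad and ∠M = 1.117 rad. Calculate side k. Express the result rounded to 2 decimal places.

The third angle is ∠K = π − ∠M − ∠L = 0.449 rad.
Law of sines: k = l·sin K/sin L ≈ 92.093.

92.09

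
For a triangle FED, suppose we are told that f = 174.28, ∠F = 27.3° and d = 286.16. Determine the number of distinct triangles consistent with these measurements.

2

d·sin F = 286.16·sin(27.3°) ≈ 131.2.
Since d sin F < f < d (131.2 < 174.28 < 286.16), two triangles exist.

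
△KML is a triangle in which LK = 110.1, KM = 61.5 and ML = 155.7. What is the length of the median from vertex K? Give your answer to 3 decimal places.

Median from K: ½√(2·LK² + 2·KM² − ML²) ≈ 43.491.

43.491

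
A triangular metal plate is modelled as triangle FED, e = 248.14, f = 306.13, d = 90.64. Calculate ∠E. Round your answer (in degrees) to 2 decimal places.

By the law of cosines, cos E = (d² + f² − e²) / (2·d·f) ≈ 0.72723, so ∠E ≈ 43.35°.

∠E ≈ 43.35°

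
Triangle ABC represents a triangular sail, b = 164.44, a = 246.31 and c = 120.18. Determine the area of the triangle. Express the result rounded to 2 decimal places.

Semiperimeter s = (246.31 + 164.44 + 120.18)/2 = 265.47.
Heron's formula: area = √(265.47·19.155·101.03·145.29) ≈ 8639.1.

8639.12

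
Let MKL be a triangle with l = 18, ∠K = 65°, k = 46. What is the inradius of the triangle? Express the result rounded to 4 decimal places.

r ≈ 7.2044

Law of sines: sin L = l·sin K/k ≈ 0.35464.
Since k ≥ l, only the acute value applies: ∠L ≈ 20.77°.
Then ∠M = 180° − ∠K − ∠L ≈ 94.23°.
Law of sines gives m = k·sin M/sin K ≈ 50.617.
Area = ½·k·l·sin M ≈ 412.87.
Semiperimeter s = (50.617+46+18)/2 = 57.309.
Inradius = area/s = 412.87/57.309 ≈ 7.2044.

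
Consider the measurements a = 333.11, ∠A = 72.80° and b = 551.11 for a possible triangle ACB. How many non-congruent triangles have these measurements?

b·sin A = 551.11·sin(72.80°) ≈ 526.5.
Since a = 333.11 < 526.5 = b sin A, no triangle exists.

0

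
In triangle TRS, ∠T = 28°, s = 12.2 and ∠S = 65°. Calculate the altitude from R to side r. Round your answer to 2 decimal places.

The third angle is ∠R = 180° − ∠S − ∠T = 87.00°.
Law of sines: t = s·sin T/sin S ≈ 6.3197.
Law of sines: r = s·sin R/sin S ≈ 13.443.
Area = ½·s·t·sin R ≈ 38.497.
The altitude from R has length 2·area/r ≈ 5.7276.

5.73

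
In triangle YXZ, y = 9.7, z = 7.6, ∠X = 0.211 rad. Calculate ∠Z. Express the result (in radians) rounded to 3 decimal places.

By the law of cosines, x² = z² + y² − 2·z·y·cos X = 7.6799, so x ≈ 2.7713.
Law of cosines again: cos Z = (y² + x² − z²)/(2·y·x) ≈ 0.81860, so ∠Z ≈ 0.612 rad.

0.612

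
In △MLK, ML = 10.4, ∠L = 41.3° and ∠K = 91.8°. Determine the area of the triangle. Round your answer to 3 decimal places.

26.074

The third angle is ∠M = 180° − ∠L − ∠K = 46.90°.
Law of sines: LK = ML·sin M/sin K ≈ 7.5974.
Law of sines: KM = ML·sin L/sin K ≈ 6.8674.
Area = ½·ML·LK·sin L ≈ 26.074.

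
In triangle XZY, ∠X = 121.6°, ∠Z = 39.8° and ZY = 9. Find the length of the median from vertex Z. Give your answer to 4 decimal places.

5.8942

The third angle is ∠Y = 180° − ∠X − ∠Z = 18.60°.
Law of sines: YX = ZY·sin Z/sin X ≈ 6.7639.
Law of sines: XZ = ZY·sin Y/sin X ≈ 3.3704.
Median from Z: ½√(2·XZ² + 2·ZY² − YX²) ≈ 5.8942.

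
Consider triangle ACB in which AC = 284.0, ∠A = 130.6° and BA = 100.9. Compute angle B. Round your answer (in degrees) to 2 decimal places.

37.04

By the law of cosines, CB² = BA² + AC² − 2·BA·AC·cos A = 1.2813e+05, so CB ≈ 357.96.
Law of cosines again: cos B = (CB² + BA² − AC²)/(2·CB·BA) ≈ 0.79820, so ∠B ≈ 37.04°.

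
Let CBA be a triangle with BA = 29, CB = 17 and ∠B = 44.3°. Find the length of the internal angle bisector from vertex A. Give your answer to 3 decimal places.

By the law of cosines, AC² = CB² + BA² − 2·CB·BA·cos B = 424.33, so AC ≈ 20.599.
Law of cosines again: cos A = (BA² + AC² − CB²)/(2·BA·AC) ≈ 0.81718, so ∠A ≈ 35.20°.
The bisector from A has length 2·BA·AC·cos(∠A/2)/(BA+AC) ≈ 22.961.

t_A ≈ 22.961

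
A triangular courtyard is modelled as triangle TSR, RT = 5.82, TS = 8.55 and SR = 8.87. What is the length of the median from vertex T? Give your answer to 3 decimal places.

Median from T: ½√(2·RT² + 2·TS² − SR²) ≈ 5.8153.

m_T ≈ 5.815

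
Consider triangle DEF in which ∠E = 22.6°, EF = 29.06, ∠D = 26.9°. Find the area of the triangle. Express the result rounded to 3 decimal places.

272.719

The third angle is ∠F = 180° − ∠D − ∠E = 130.50°.
Law of sines: FD = EF·sin E/sin D ≈ 24.683.
Law of sines: DE = EF·sin F/sin D ≈ 48.841.
Area = ½·EF·FD·sin F ≈ 272.72.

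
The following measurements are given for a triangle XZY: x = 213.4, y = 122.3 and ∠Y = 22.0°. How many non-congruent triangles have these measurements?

2

x·sin Y = 213.4·sin(22.0°) ≈ 79.94.
Since x sin Y < y < x (79.94 < 122.3 < 213.4), two triangles exist.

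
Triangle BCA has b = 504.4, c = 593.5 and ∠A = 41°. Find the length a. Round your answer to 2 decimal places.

By the law of cosines, a² = b² + c² − 2·b·c·cos A = 1.548e+05, so a ≈ 393.45.

393.45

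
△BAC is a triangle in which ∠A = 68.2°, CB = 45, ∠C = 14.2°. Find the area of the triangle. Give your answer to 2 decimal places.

area ≈ 265.15

The third angle is ∠B = 180° − ∠A − ∠C = 97.60°.
Law of sines: AC = CB·sin B/sin A ≈ 48.04.
Law of sines: BA = CB·sin C/sin A ≈ 11.889.
Area = ½·CB·AC·sin C ≈ 265.15.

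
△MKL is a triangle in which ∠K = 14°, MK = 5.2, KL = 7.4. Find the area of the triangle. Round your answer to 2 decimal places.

Area = ½·MK·KL·sin K ≈ 4.6546.

area ≈ 4.65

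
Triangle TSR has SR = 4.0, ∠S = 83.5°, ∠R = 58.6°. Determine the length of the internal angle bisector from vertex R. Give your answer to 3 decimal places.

t_R ≈ 4.311

The third angle is ∠T = 180° − ∠S − ∠R = 37.90°.
Law of sines: RT = SR·sin S/sin T ≈ 6.4698.
Law of sines: TS = SR·sin R/sin T ≈ 5.558.
The bisector from R has length 2·SR·RT·cos(∠R/2)/(SR+RT) ≈ 4.3111.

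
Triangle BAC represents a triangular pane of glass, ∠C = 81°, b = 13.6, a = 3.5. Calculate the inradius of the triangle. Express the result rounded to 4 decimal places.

1.5363

By the law of cosines, c² = b² + a² − 2·b·a·cos C = 182.32, so c ≈ 13.502.
Area = ½·b·a·sin C ≈ 23.507.
Semiperimeter s = (13.6+3.5+13.502)/2 = 15.301.
Inradius = area/s = 23.507/15.301 ≈ 1.5363.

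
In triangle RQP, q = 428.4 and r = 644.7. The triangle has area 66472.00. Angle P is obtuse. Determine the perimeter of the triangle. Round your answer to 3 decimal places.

2113.936

From area = ½·r·q·sin P, we get sin P = 2·area/(r·q) ≈ 0.48135.
Taking the obtuse solution, ∠P ≈ 151.23°.
Law of cosines then gives p ≈ 1040.8.
Perimeter = 644.7 + 428.4 + 1040.8 = 2113.9.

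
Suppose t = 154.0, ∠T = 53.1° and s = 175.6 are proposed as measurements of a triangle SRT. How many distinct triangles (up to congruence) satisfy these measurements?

s·sin T = 175.6·sin(53.1°) ≈ 140.4.
Since s sin T < t < s (140.4 < 154.0 < 175.6), two triangles exist.

2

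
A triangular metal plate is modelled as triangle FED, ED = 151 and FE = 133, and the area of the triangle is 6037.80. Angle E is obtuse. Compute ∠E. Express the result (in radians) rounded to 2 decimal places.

∠E ≈ 2.50 rad

From area = ½·FE·ED·sin E, we get sin E = 2·area/(FE·ED) ≈ 0.60128.
Taking the obtuse solution, ∠E ≈ 2.496 rad.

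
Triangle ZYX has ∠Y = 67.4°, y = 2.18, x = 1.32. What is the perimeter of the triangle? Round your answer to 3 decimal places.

perimeter ≈ 5.815

Law of sines: sin X = x·sin Y/y ≈ 0.55901.
Since y ≥ x, only the acute value applies: ∠X ≈ 33.99°.
Then ∠Z = 180° − ∠Y − ∠X ≈ 78.61°.
Law of sines gives z = y·sin Z/sin Y ≈ 2.3148.
Semiperimeter s = (2.3148+2.18+1.32)/2 = 2.9074.
Perimeter = 2.3148 + 2.18 + 1.32 = 5.8148.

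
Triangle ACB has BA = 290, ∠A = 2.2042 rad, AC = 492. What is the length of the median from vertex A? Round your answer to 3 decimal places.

m_A ≈ 198.281

By the law of cosines, CB² = BA² + AC² − 2·BA·AC·cos A = 4.9507e+05, so CB ≈ 703.61.
Median from A: ½√(2·BA² + 2·AC² − CB²) ≈ 198.28.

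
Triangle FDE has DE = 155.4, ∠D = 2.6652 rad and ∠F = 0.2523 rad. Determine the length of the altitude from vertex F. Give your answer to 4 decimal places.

The third angle is ∠E = π − ∠F − ∠D = 0.2241 rad.
Law of sines: EF = DE·sin D/sin F ≈ 285.47.
Law of sines: FD = DE·sin E/sin F ≈ 138.34.
Area = ½·DE·EF·sin E ≈ 4929.1.
The altitude from F has length 2·area/DE ≈ 63.438.

h_F ≈ 63.4380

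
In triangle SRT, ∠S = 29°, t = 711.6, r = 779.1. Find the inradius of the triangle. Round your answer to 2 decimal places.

143.76

By the law of cosines, s² = r² + t² − 2·r·t·cos S = 1.4358e+05, so s ≈ 378.92.
Area = ½·r·t·sin S ≈ 1.3439e+05.
Semiperimeter p = (378.92+779.1+711.6)/2 = 934.81.
Inradius = area/p = 1.3439e+05/934.81 ≈ 143.76.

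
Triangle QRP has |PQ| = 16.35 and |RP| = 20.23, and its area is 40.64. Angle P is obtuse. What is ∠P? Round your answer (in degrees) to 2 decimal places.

From area = ½·|RP|·|PQ|·sin P, we get sin P = 2·area/(|RP|·|PQ|) ≈ 0.24574.
Taking the obtuse solution, ∠P ≈ 165.77°.

∠P ≈ 165.77°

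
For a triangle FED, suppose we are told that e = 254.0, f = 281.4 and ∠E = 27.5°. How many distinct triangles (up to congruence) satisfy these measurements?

f·sin E = 281.4·sin(27.5°) ≈ 129.9.
Since f sin E < e < f (129.9 < 254.0 < 281.4), two triangles exist.

2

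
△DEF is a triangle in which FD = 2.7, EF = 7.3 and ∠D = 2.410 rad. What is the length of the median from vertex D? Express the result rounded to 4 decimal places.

Law of sines: sin E = FD·sin D/EF ≈ 0.24709.
Since EF ≥ FD, only the acute value applies: ∠E ≈ 0.250 rad.
Then ∠F = π − ∠D − ∠E ≈ 0.482 rad.
Law of sines gives DE = EF·sin F/sin D ≈ 5.0645.
Median from D: ½√(2·FD² + 2·DE² − EF²) ≈ 1.7741.

1.7741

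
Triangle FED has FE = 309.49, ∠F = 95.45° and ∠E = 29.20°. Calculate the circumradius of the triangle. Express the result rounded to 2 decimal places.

188.11

The third angle is ∠D = 180° − ∠F − ∠E = 55.35°.
Law of sines: ED = FE·sin F/sin D ≈ 374.51.
Law of sines: DF = FE·sin E/sin D ≈ 183.54.
Circumradius = FE/(2 sin D) ≈ 188.11.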